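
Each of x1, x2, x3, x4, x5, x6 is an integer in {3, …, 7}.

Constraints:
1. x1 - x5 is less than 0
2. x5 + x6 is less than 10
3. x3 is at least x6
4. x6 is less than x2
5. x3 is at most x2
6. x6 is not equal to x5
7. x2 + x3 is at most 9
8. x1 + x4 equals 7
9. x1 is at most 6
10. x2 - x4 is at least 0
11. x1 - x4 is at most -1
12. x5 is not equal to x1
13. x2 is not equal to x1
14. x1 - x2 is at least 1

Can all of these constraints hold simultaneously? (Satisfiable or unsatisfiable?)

Constraints 10, 11, and 14 give x4 − x1 ≥ 1, x1 − x2 ≥ 1, x2 − x4 ≥ 0.
Adding all 3 inequalities: the left sides telescope to 0, and the right sides sum to 1 + 1 + 0 = 2. So 0 ≥ 2, which is false.

Unsatisfiable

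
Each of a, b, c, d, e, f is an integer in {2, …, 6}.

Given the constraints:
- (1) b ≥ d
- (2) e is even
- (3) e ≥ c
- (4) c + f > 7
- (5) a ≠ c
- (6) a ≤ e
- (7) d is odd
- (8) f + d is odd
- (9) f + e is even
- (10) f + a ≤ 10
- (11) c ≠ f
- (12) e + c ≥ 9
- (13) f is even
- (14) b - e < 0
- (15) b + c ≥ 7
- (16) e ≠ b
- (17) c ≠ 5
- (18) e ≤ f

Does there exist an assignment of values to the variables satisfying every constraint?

Satisfiable

Setting (a, b, c, d, e, f) = (2, 5, 4, 5, 6, 6) satisfies everything: constraint 4: c + f = 10; constraint 10: f + a = 8; constraint 12: e + c = 10, and the others follow.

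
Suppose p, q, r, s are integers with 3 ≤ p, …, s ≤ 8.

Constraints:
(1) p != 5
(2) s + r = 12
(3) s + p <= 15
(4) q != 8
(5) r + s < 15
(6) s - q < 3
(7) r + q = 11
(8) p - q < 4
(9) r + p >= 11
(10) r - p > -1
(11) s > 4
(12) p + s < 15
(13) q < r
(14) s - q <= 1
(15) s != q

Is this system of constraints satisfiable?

Satisfiable

Setting (p, q, r, s) = (6, 5, 6, 6) satisfies everything: constraint 2: s + r = 12; constraint 3: s + p = 12, and the others follow.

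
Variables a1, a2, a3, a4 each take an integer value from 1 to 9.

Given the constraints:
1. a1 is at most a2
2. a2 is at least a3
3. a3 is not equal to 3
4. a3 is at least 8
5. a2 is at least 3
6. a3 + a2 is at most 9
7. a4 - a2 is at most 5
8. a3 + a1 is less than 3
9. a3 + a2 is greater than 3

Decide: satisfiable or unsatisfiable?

From constraint 4: a3 ≥ 8. From constraint 5: a2 ≥ 3. Hence a3 + a2 ≥ 11. But constraint 6 requires a3 + a2 ≤ 9, and 9 < 11. Contradiction.

Unsatisfiable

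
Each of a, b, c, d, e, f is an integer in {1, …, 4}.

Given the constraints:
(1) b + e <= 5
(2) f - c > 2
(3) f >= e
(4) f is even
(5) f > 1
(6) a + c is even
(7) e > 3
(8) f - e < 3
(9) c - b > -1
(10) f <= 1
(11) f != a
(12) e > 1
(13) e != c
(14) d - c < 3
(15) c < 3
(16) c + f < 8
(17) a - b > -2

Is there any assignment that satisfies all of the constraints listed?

From constraint 7: e ≥ 4. From constraints 3 and 10: e ≤ f and f ≤ 1, so e ≤ 1. But 1 < 4, so no value of e works.

Unsatisfiable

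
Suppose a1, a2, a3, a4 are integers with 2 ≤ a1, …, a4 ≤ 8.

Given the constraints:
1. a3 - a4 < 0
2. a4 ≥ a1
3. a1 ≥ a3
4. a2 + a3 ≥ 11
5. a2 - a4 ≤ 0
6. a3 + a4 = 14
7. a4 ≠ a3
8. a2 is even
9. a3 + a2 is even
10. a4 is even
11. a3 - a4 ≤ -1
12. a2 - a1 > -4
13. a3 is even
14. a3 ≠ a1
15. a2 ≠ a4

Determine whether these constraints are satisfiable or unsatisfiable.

Satisfiable

The assignment a1 = 8, a2 = 6, a3 = 6, a4 = 8 works:
  constraint 1 holds since a3 - a4 = -2.
  constraint 4 holds since a2 + a3 = 12.
  constraint 5 holds since a2 - a4 = -2.
The rest check out directly.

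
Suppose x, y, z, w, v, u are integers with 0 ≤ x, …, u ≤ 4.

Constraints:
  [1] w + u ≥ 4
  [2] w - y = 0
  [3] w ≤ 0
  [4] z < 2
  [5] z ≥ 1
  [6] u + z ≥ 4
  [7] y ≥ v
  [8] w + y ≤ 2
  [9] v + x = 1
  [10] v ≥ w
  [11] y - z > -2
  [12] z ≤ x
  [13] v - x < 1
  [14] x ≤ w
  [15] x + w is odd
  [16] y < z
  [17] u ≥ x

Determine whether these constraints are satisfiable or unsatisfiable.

Constraints 7, 10, 12, 14, and 16 give z ≤ x, x ≤ w, w ≤ v, v ≤ y, y < z. Chaining: z ≤ x ≤ w ≤ v ≤ y < z, which forces z < z — impossible.

Unsatisfiable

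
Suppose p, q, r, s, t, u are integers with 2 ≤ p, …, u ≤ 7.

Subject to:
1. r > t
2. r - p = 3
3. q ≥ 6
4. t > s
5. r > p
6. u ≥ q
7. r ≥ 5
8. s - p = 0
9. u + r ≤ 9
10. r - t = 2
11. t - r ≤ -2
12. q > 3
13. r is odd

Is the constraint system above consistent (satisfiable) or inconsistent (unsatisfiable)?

Unsatisfiable

From constraints 3 and 6: u ≥ q ≥ 6. From constraint 7: r ≥ 5. Hence u + r ≥ 11. But constraint 9 requires u + r ≤ 9, and 9 < 11. Contradiction.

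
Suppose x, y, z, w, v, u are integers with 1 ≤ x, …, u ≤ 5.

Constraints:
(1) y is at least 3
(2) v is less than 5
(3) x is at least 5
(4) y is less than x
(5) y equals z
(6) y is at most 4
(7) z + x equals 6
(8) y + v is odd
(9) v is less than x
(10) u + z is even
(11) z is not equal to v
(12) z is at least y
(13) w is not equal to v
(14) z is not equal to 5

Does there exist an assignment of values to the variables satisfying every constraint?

Unsatisfiable

From constraints 1 and 12: z ≥ y ≥ 3. From constraint 3: x ≥ 5. Hence z + x ≥ 8. But constraint 7 requires z + x = 6, and 6 < 8. Contradiction.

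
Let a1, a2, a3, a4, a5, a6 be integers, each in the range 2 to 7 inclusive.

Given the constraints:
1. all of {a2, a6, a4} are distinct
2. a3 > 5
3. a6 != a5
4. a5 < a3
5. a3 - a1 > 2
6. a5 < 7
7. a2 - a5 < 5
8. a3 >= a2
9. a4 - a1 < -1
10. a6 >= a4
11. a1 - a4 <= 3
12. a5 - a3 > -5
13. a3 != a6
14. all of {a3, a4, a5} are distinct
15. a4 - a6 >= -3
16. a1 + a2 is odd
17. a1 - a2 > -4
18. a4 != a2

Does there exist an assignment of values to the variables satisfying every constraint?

Satisfiable

Take a1 = 4, a2 = 7, a3 = 7, a4 = 2, a5 = 5, a6 = 3. Then constraint 5: a3 - a1 = 3; constraint 7: a2 - a5 = 2, and every other listed constraint is also met.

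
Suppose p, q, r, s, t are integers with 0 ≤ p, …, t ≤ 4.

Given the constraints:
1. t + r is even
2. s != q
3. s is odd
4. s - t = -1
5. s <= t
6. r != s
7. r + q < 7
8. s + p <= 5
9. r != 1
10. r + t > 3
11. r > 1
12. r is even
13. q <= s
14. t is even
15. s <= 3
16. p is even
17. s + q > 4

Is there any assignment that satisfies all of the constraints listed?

One satisfying assignment is p = 2, q = 2, r = 2, s = 3, t = 4.
For the less obvious constraints — constraint 4: s - t = -1; constraint 7: r + q = 4 — and the others hold by inspection.

Satisfiable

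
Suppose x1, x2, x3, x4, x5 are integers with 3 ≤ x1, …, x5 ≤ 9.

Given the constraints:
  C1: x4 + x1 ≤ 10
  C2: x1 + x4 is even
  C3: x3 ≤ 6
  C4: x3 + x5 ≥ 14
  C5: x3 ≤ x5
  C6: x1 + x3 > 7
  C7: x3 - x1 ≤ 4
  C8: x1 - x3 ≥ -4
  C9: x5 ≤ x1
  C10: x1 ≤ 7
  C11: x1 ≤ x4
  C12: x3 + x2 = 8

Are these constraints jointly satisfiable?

Unsatisfiable

From constraint 3: x3 ≤ 6. From constraints 9 and 10: x5 ≤ x1 ≤ 7. Hence x3 + x5 ≤ 13. But constraint 4 requires x3 + x5 ≥ 14, and 14 > 13. Contradiction.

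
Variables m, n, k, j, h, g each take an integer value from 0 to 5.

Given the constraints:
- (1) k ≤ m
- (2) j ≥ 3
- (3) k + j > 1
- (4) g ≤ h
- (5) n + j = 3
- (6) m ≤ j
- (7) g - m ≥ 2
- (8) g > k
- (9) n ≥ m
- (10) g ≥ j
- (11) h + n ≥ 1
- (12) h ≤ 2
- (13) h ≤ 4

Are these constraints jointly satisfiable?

Unsatisfiable

From constraints 2 and 10: g ≥ j and j ≥ 3, so g ≥ 3. From constraints 4 and 12: g ≤ h and h ≤ 2, so g ≤ 2. But 2 < 3, so no value of g works.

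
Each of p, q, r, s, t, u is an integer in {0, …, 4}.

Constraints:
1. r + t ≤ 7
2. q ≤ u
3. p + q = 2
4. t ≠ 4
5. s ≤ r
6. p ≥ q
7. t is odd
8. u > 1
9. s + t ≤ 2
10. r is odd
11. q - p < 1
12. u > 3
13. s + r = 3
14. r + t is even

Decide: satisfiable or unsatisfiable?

Satisfiable

Setting (p, q, r, s, t, u) = (1, 1, 3, 0, 1, 4) satisfies everything: constraint 1: r + t = 4; constraint 3: p + q = 2; constraint 9: s + t = 1, and the others follow.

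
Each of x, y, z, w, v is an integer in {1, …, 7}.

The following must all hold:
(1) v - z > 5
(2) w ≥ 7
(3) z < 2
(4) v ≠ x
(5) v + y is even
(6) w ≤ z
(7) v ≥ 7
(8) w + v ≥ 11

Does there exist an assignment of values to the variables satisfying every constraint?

From constraints 2 and 6: z ≥ w and w ≥ 7, so z ≥ 7. From constraint 3: z ≤ 1. But 1 < 7, so no value of z works.

Unsatisfiable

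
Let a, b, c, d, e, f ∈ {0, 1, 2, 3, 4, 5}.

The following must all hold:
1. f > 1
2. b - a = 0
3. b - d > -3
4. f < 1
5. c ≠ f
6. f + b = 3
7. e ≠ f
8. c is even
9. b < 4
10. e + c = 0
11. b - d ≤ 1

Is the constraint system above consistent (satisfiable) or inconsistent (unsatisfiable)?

Unsatisfiable

From constraint 1: f ≥ 2. From constraint 4: f ≤ 0. But 0 < 2, so no value of f works.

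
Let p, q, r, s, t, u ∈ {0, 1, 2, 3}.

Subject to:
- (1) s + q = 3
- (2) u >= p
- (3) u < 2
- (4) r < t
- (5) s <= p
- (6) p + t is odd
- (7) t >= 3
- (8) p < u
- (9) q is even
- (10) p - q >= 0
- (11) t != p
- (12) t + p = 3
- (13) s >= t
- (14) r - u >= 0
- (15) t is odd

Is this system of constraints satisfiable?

Unsatisfiable

Constraints 4, 5, 8, 13, and 14 give u ≤ r, r < t, t ≤ s, s ≤ p, p < u. Chaining: u ≤ r < t ≤ s ≤ p < u, which forces u < u — impossible.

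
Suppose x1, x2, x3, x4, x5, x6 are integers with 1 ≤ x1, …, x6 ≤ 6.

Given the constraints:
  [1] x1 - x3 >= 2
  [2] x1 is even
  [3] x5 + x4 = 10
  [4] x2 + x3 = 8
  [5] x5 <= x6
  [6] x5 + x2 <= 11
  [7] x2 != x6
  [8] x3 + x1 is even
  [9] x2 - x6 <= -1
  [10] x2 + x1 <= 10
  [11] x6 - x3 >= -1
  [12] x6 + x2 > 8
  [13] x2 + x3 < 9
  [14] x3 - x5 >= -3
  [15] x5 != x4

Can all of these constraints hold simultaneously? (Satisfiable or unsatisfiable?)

Satisfiable

One satisfying assignment is x1 = 6, x2 = 4, x3 = 4, x4 = 4, x5 = 6, x6 = 6.
For the less obvious constraints — constraint 1: x1 - x3 = 2; constraint 3: x5 + x4 = 10; constraint 4: x2 + x3 = 8 — and the others hold by inspection.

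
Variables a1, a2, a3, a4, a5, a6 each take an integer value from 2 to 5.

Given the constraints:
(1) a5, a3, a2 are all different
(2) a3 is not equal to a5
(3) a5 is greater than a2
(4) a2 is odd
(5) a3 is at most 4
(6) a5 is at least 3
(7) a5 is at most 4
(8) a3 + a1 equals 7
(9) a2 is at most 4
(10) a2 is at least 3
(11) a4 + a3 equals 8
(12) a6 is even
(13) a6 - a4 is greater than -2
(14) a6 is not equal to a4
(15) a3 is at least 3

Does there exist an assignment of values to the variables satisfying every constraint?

Unsatisfiable

Constraints 5, 6, 7, 9, 10, and 15 confine each of a5, a3, a2 to the 2 values {3, 4}.
Constraint 1 requires all 3 of them to be distinct, but only 2 values are available — impossible by the pigeonhole principle.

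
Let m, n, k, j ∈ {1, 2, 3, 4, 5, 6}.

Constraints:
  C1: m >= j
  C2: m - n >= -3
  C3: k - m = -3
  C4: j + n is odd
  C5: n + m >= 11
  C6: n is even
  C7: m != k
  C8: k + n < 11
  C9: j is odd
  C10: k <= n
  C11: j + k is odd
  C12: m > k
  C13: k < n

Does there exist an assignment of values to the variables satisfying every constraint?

Satisfiable

The assignment m = 5, n = 6, k = 2, j = 3 works:
  constraint 2 holds since m - n = -1.
  constraint 3 holds since k - m = -3.
  constraint 5 holds since n + m = 11.
The rest check out directly.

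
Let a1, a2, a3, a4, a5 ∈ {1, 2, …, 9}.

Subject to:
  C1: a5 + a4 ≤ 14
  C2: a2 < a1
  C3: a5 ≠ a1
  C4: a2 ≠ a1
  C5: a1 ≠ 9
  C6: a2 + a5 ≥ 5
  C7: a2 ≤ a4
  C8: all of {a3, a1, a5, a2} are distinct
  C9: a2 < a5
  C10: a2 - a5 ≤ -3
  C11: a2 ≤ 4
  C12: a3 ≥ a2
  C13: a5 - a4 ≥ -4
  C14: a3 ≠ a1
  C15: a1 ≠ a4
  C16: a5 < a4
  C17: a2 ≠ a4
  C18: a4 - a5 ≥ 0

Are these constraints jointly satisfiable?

One satisfying assignment is a1 = 6, a2 = 1, a3 = 7, a4 = 7, a5 = 4.
For the less obvious constraints — constraint 1: a5 + a4 = 11; constraint 6: a2 + a5 = 5; constraint 10: a2 - a5 = -3 — and the others hold by inspection.

Satisfiable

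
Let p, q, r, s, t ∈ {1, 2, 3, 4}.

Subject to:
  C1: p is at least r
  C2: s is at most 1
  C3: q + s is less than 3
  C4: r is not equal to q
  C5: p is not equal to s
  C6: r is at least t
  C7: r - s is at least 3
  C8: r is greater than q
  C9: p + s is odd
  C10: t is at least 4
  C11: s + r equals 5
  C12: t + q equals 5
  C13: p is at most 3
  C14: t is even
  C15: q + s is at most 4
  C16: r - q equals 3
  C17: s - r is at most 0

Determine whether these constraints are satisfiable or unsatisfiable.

From constraints 6 and 10: r ≥ t and t ≥ 4, so r ≥ 4. From constraints 1 and 13: r ≤ p and p ≤ 3, so r ≤ 3. But 3 < 4, so no value of r works.

Unsatisfiable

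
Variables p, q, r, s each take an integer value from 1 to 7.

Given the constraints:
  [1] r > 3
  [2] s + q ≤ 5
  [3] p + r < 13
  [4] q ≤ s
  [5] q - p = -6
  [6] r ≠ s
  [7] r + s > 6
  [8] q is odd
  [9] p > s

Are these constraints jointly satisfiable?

Satisfiable

Try p = 7, q = 1, r = 5, s = 2.
Check constraint 2: s + q = 3; constraint 3: p + r = 12. The remaining constraints are straightforward to verify.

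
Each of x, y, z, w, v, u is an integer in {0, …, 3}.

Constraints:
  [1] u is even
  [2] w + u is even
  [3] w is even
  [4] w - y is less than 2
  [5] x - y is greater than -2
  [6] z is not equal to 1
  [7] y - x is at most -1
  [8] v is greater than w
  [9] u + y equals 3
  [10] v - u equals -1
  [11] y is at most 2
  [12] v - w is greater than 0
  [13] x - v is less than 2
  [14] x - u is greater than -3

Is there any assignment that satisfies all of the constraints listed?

One satisfying assignment is x = 2, y = 1, z = 0, w = 0, v = 1, u = 2.
For the less obvious constraints — constraint 4: w - y = -1; constraint 5: x - y = 1; constraint 7: y - x = -1 — and the others hold by inspection.

Satisfiable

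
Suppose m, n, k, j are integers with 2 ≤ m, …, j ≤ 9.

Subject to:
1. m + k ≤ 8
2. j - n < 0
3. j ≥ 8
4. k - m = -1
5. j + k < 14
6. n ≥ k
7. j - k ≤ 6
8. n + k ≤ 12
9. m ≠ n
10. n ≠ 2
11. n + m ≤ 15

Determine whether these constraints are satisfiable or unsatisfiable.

Take m = 4, n = 9, k = 3, j = 8. Then constraint 1: m + k = 7; constraint 2: j - n = -1; constraint 4: k - m = -1, and every other listed constraint is also met.

Satisfiable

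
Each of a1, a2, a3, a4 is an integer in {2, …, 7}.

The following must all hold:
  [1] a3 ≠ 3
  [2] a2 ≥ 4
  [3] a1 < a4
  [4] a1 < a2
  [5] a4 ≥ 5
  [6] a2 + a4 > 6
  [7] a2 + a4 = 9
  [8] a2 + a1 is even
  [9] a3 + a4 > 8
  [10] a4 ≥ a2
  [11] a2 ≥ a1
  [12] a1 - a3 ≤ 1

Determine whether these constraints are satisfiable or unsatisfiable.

Satisfiable

The assignment a1 = 2, a2 = 4, a3 = 4, a4 = 5 works:
  constraint 6 holds since a2 + a4 = 9.
  constraint 7 holds since a2 + a4 = 9.
The rest check out directly.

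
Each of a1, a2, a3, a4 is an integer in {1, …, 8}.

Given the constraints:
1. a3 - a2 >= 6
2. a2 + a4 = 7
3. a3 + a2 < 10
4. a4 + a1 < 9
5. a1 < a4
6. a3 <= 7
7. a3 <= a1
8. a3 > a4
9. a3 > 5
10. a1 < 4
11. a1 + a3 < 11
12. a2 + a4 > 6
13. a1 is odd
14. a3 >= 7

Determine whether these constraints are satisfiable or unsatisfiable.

Unsatisfiable

From constraints 7 and 14: a1 ≥ a3 and a3 ≥ 7, so a1 ≥ 7. From constraint 10: a1 ≤ 3. But 3 < 7, so no value of a1 works.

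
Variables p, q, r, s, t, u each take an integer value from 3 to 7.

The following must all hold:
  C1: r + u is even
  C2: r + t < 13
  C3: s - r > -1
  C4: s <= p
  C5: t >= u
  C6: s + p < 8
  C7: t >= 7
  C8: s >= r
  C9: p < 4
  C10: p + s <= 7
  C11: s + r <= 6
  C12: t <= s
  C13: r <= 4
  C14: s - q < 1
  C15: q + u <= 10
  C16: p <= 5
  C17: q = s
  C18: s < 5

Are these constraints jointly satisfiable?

Unsatisfiable

From constraints 7 and 12: s ≥ t and t ≥ 7, so s ≥ 7. From constraints 4 and 16: s ≤ p and p ≤ 5, so s ≤ 5. But 5 < 7, so no value of s works.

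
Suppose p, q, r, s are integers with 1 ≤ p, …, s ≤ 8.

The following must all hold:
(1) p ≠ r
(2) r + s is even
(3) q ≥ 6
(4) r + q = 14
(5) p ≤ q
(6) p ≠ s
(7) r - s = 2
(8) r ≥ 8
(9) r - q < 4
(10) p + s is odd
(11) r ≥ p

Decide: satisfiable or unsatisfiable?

The assignment p = 3, q = 6, r = 8, s = 6 works:
  constraint 4 holds since r + q = 14.
  constraint 7 holds since r - s = 2.
  constraint 9 holds since r - q = 2.
The rest check out directly.

Satisfiable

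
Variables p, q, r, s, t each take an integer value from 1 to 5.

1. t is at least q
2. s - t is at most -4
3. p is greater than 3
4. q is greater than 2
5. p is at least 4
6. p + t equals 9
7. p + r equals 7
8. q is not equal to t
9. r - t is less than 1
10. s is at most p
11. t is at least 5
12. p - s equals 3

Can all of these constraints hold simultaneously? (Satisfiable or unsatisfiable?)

Satisfiable

The assignment p = 4, q = 3, r = 3, s = 1, t = 5 works:
  constraint 2 holds since s - t = -4.
  constraint 6 holds since p + t = 9.
  constraint 7 holds since p + r = 7.
The rest check out directly.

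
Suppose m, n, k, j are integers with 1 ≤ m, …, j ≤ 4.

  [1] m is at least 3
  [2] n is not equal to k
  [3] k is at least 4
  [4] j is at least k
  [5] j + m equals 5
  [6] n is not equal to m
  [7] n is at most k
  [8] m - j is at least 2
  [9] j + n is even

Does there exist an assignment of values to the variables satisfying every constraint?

From constraints 3 and 4: j ≥ k ≥ 4. From constraint 1: m ≥ 3. Hence j + m ≥ 7. But constraint 5 requires j + m = 5, and 5 < 7. Contradiction.

Unsatisfiable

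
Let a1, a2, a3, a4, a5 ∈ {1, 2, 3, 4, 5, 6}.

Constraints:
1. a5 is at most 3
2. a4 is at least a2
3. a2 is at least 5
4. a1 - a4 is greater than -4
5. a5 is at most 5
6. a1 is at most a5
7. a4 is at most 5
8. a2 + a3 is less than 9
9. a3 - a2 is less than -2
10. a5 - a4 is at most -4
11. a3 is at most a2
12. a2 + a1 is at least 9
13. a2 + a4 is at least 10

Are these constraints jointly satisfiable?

From constraints 2 and 7: a2 ≤ a4 ≤ 5. From constraints 1 and 6: a1 ≤ a5 ≤ 3. Hence a2 + a1 ≤ 8. But constraint 12 requires a2 + a1 ≥ 9, and 9 > 8. Contradiction.

Unsatisfiable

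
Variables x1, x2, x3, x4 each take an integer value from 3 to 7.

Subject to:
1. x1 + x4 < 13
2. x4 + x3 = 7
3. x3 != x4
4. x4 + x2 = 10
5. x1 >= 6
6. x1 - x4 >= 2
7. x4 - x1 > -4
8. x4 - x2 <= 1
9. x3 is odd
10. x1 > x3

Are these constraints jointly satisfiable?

Satisfiable

The assignment x1 = 6, x2 = 6, x3 = 3, x4 = 4 works:
  constraint 1 holds since x1 + x4 = 10.
  constraint 2 holds since x4 + x3 = 7.
The rest check out directly.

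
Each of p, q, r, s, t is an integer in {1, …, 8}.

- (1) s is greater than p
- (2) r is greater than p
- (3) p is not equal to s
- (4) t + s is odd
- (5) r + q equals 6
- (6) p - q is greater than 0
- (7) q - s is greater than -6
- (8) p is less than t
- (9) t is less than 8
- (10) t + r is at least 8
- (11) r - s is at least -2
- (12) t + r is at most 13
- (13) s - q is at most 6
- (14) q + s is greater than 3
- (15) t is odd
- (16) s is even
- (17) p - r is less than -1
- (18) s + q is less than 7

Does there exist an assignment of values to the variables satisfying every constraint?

Try p = 2, q = 1, r = 5, s = 4, t = 5.
Check constraint 5: r + q = 6; constraint 6: p - q = 1; constraint 7: q - s = -3. The remaining constraints are straightforward to verify.

Satisfiable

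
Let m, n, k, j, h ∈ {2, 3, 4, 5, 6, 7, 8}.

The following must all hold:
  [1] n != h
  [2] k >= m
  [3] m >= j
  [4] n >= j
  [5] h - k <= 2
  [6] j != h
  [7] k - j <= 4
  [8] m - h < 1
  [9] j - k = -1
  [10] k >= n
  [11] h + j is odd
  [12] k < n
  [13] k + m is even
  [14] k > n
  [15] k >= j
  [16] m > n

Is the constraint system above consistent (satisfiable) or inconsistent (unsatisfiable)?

Constraints 2, 12, and 16 give k < n, n < m, m ≤ k. Chaining: k < n < m ≤ k, which forces k < k — impossible.

Unsatisfiable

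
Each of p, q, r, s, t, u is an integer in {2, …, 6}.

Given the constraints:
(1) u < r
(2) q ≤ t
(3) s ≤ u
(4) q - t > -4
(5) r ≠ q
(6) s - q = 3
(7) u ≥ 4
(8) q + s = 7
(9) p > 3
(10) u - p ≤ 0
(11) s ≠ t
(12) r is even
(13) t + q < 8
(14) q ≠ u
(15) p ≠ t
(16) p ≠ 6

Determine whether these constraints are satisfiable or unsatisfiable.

Satisfiable

The assignment p = 5, q = 2, r = 6, s = 5, t = 3, u = 5 works:
  constraint 4 holds since q - t = -1.
  constraint 6 holds since s - q = 3.
  constraint 8 holds since q + s = 7.
The rest check out directly.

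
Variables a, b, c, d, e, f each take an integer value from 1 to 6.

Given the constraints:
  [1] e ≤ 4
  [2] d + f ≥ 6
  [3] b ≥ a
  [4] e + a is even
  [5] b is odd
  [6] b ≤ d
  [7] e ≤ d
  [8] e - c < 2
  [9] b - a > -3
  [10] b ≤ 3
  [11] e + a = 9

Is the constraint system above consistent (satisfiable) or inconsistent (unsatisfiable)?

From constraint 1: e ≤ 4. From constraints 3 and 10: a ≤ b ≤ 3. Hence e + a ≤ 7. But constraint 11 requires e + a = 9, and 9 > 7. Contradiction.

Unsatisfiable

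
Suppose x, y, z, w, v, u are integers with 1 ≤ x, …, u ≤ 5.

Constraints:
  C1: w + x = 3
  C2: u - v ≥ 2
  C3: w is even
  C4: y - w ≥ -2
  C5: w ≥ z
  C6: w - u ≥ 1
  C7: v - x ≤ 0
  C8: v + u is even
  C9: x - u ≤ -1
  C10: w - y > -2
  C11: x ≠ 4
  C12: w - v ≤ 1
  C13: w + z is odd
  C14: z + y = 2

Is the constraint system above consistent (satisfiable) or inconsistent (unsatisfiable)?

Constraints 6, 7, 9, and 12 give w − u ≥ 1, u − x ≥ 1, x − v ≥ 0, v − w ≥ -1.
Adding all 4 inequalities: the left sides telescope to 0, and the right sides sum to 1 + 1 + 0 + (-1) = 1. So 0 ≥ 1, which is false.

Unsatisfiable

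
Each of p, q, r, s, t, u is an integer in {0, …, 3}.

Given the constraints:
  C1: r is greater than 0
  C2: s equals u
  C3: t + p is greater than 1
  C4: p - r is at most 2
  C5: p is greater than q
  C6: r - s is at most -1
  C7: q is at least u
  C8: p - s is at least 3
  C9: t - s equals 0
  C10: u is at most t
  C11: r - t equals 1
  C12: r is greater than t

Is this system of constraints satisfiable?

Unsatisfiable

Constraints 4, 6, and 8 give s − r ≥ 1, r − p ≥ -2, p − s ≥ 3.
Adding all 3 inequalities: the left sides telescope to 0, and the right sides sum to 1 + (-2) + 3 = 2. So 0 ≥ 2, which is false.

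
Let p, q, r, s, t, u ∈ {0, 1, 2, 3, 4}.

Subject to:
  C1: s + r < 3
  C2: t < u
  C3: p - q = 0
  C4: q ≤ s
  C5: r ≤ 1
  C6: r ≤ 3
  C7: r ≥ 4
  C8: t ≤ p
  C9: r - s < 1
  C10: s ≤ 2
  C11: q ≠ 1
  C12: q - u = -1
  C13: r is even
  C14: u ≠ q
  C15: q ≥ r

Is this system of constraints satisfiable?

Unsatisfiable

From constraints 7 and 15: q ≥ r and r ≥ 4, so q ≥ 4. From constraints 4 and 10: q ≤ s and s ≤ 2, so q ≤ 2. But 2 < 4, so no value of q works.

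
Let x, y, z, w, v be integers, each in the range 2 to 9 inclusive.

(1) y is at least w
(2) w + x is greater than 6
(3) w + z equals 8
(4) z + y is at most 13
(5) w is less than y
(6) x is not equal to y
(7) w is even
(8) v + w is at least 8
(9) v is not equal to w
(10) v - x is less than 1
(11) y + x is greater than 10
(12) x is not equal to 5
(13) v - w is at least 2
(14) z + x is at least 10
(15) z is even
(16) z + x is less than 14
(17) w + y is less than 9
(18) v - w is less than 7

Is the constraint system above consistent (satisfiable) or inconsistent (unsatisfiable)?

Satisfiable

Setting (x, y, z, w, v) = (7, 6, 6, 2, 6) satisfies everything: constraint 2: w + x = 9; constraint 3: w + z = 8; constraint 4: z + y = 12, and the others follow.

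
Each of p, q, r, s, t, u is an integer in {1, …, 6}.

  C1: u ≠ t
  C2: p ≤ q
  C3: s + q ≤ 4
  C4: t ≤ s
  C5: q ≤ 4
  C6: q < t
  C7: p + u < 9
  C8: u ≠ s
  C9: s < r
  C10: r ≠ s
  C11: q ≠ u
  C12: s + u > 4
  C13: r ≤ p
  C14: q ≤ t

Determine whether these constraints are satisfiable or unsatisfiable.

Constraints 2, 4, 6, 9, and 13 give r ≤ p, p ≤ q, q < t, t ≤ s, s < r. Chaining: r ≤ p ≤ q < t ≤ s < r, which forces r < r — impossible.

Unsatisfiable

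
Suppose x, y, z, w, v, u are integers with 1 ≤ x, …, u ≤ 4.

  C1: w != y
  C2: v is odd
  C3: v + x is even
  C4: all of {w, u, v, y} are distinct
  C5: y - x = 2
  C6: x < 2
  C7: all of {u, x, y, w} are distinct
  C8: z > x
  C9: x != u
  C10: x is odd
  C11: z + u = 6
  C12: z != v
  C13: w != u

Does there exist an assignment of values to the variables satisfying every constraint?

Satisfiable

Try x = 1, y = 3, z = 4, w = 4, v = 1, u = 2.
Check constraint 5: y - x = 2; constraint 11: z + u = 6. The remaining constraints are straightforward to verify.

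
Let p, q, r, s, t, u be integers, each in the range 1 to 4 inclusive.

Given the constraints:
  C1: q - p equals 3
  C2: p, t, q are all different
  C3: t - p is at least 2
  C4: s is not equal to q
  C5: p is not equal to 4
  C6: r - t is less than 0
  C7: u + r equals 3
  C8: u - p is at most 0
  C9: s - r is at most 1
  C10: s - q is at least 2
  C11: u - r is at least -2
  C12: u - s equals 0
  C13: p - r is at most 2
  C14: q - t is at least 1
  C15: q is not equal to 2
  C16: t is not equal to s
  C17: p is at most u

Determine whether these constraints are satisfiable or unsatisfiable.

Constraints 3, 8, 9, 10, 11, and 14 give q − t ≥ 1, t − p ≥ 2, p − u ≥ 0, u − r ≥ -2, r − s ≥ -1, s − q ≥ 2.
Adding all 6 inequalities: the left sides telescope to 0, and the right sides sum to 1 + 2 + 0 + (-2) + (-1) + 2 = 2. So 0 ≥ 2, which is false.

Unsatisfiable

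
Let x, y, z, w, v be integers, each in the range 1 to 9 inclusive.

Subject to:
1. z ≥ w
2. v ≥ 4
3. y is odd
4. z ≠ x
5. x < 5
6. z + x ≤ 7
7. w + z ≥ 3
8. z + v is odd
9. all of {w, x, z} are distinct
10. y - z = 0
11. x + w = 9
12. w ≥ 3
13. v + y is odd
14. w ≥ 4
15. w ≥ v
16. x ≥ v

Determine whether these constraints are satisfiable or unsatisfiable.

From constraints 1 and 14: z ≥ w ≥ 4. From constraints 2 and 16: x ≥ v ≥ 4. Hence z + x ≥ 8. But constraint 6 requires z + x ≤ 7, and 7 < 8. Contradiction.

Unsatisfiable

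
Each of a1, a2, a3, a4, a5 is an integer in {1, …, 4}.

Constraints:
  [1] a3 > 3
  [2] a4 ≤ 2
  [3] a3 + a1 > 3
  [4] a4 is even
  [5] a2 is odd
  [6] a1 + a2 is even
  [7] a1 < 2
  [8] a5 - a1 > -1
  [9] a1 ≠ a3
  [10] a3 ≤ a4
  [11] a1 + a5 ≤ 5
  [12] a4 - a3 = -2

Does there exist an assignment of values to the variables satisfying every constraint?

From constraint 1: a3 ≥ 4. From constraints 2 and 10: a3 ≤ a4 and a4 ≤ 2, so a3 ≤ 2. But 2 < 4, so no value of a3 works.

Unsatisfiable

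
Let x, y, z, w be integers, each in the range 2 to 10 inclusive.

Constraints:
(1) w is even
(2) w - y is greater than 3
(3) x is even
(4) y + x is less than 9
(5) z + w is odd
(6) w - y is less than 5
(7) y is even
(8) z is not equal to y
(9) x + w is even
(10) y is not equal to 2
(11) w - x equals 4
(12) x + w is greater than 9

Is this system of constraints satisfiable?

Setting (x, y, z, w) = (4, 4, 7, 8) satisfies everything: constraint 2: w - y = 4; constraint 4: y + x = 8; constraint 6: w - y = 4, and the others follow.

Satisfiable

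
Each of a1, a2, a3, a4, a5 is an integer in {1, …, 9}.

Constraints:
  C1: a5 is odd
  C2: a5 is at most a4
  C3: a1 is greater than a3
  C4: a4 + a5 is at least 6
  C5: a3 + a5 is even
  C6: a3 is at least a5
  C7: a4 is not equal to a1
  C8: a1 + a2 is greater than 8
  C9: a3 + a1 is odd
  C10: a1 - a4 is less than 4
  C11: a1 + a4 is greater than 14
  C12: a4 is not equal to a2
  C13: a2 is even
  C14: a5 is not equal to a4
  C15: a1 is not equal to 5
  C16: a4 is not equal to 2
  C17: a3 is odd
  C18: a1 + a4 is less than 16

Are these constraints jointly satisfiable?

Satisfiable

Try a1 = 8, a2 = 2, a3 = 7, a4 = 7, a5 = 1.
Check constraint 4: a4 + a5 = 8; constraint 8: a1 + a2 = 10; constraint 10: a1 - a4 = 1. The remaining constraints are straightforward to verify.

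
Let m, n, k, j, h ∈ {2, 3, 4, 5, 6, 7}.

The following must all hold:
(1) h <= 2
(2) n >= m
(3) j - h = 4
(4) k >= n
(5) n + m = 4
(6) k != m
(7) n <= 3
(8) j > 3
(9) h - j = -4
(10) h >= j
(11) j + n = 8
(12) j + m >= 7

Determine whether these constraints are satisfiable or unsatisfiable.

From constraints 1 and 10: j ≤ h ≤ 2. From constraints 2 and 7: m ≤ n ≤ 3. Hence j + m ≤ 5. But constraint 12 requires j + m ≥ 7, and 7 > 5. Contradiction.

Unsatisfiable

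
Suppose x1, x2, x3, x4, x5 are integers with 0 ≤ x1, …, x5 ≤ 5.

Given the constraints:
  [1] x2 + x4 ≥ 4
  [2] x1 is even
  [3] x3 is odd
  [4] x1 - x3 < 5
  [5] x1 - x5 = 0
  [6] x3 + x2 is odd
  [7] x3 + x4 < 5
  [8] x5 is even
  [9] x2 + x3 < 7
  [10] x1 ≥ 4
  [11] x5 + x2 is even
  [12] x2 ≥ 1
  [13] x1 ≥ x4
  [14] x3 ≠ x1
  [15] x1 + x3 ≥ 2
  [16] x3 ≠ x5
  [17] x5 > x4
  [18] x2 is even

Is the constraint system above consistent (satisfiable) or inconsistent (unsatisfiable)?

Satisfiable

The assignment x1 = 4, x2 = 4, x3 = 1, x4 = 2, x5 = 4 works:
  constraint 1 holds since x2 + x4 = 6.
  constraint 4 holds since x1 - x3 = 3.
  constraint 5 holds since x1 - x5 = 0.
The rest check out directly.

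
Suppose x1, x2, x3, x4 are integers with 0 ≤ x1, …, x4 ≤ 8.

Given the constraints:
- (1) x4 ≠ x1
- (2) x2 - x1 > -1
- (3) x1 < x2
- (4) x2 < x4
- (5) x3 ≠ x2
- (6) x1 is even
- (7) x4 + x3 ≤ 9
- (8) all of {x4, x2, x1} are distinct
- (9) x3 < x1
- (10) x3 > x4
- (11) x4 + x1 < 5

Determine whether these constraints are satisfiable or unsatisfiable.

Constraints 3, 4, 9, and 10 give x3 < x1, x1 < x2, x2 < x4, x4 < x3. Chaining: x3 < x1 < x2 < x4 < x3, which forces x3 < x3 — impossible.

Unsatisfiable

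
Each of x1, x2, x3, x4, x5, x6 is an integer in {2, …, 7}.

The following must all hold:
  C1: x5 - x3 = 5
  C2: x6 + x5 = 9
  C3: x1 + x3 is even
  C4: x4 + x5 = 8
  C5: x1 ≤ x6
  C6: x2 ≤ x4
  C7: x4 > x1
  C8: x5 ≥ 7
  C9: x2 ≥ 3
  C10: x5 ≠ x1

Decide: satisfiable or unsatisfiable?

Unsatisfiable

From constraints 6 and 9: x4 ≥ x2 ≥ 3. From constraint 8: x5 ≥ 7. Hence x4 + x5 ≥ 10. But constraint 4 requires x4 + x5 = 8, and 8 < 10. Contradiction.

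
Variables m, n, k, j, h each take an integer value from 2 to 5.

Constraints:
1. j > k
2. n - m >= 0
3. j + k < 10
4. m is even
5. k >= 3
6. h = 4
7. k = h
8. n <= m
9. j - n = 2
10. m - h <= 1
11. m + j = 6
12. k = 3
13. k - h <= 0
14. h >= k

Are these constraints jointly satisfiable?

Constraint 12 fixes k = 3 and constraint 6 fixes h = 4, but constraint 7 requires k = h. Since 3 ≠ 4, contradiction.

Unsatisfiable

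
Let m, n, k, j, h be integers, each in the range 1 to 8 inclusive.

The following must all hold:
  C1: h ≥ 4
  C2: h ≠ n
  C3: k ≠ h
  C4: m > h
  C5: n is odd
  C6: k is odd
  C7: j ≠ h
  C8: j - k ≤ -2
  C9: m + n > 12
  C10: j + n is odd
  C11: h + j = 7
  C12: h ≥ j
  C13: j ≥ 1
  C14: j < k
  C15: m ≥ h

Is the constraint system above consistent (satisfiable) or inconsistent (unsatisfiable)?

Take m = 6, n = 7, k = 7, j = 2, h = 5. Then constraint 8: j - k = -5; constraint 9: m + n = 13; constraint 11: h + j = 7, and every other listed constraint is also met.

Satisfiable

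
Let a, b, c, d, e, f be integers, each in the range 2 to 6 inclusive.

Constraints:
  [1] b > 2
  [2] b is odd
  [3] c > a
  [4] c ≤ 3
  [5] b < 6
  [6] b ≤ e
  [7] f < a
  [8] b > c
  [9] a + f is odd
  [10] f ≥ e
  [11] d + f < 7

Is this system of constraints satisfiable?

Constraints 3, 6, 7, 8, and 10 give a < c, c < b, b ≤ e, e ≤ f, f < a. Chaining: a < c < b ≤ e ≤ f < a, which forces a < a — impossible.

Unsatisfiable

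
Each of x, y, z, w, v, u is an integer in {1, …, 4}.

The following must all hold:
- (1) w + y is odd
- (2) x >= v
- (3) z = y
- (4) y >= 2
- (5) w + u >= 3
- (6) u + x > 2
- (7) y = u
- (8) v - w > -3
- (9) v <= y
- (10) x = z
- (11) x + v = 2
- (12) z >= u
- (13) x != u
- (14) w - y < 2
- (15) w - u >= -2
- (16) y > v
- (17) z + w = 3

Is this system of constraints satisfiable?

From constraints 3, 7, and 10, x = z = y = u, so x = u. But constraint 13 says x ≠ u. Contradiction.

Unsatisfiable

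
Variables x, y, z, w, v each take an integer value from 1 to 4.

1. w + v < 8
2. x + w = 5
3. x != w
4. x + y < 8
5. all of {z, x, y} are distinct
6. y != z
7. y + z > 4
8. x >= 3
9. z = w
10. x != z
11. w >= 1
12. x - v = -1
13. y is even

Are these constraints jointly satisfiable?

Setting (x, y, z, w, v) = (3, 4, 2, 2, 4) satisfies everything: constraint 1: w + v = 6; constraint 2: x + w = 5, and the others follow.

Satisfiable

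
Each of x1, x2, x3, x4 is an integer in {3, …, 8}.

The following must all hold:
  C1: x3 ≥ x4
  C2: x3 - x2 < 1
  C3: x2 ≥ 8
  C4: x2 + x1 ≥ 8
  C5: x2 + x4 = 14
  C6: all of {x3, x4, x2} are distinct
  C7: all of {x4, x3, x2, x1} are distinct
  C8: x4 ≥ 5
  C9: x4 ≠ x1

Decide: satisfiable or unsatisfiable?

Satisfiable

The assignment x1 = 3, x2 = 8, x3 = 7, x4 = 6 works:
  constraint 2 holds since x3 - x2 = -1.
  constraint 4 holds since x2 + x1 = 11.
The rest check out directly.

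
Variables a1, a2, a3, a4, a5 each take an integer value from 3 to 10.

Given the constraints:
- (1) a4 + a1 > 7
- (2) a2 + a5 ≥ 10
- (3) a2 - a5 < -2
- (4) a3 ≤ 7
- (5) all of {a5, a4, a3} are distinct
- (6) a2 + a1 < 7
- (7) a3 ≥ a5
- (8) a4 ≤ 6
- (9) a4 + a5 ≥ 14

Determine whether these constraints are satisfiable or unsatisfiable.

Unsatisfiable

From constraint 8: a4 ≤ 6. From constraints 4 and 7: a5 ≤ a3 ≤ 7. Hence a4 + a5 ≤ 13. But constraint 9 requires a4 + a5 ≥ 14, and 14 > 13. Contradiction.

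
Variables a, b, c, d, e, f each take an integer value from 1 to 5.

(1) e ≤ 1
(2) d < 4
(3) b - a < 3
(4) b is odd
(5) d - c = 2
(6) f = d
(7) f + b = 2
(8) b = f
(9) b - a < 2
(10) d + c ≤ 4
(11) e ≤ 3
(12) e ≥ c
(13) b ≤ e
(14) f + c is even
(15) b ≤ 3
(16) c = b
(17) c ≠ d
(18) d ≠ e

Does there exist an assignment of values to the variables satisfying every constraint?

Unsatisfiable

From constraints 6, 8, and 16, c = b = f = d, so c = d. But constraint 17 says c ≠ d. Contradiction.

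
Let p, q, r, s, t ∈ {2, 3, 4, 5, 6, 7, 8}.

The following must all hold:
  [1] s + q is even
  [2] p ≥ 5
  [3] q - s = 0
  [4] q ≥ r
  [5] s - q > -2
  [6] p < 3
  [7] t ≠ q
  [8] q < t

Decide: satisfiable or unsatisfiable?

From constraint 2: p ≥ 5. From constraint 6: p ≤ 2. But 2 < 5, so no value of p works.

Unsatisfiable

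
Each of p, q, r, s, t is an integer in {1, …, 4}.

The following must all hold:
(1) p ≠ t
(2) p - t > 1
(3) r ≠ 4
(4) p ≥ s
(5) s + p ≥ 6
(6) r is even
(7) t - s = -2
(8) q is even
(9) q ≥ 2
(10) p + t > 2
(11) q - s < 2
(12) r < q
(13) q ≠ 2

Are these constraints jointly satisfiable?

The assignment p = 4, q = 4, r = 2, s = 3, t = 1 works:
  constraint 2 holds since p - t = 3.
  constraint 5 holds since s + p = 7.
  constraint 7 holds since t - s = -2.
The rest check out directly.

Satisfiable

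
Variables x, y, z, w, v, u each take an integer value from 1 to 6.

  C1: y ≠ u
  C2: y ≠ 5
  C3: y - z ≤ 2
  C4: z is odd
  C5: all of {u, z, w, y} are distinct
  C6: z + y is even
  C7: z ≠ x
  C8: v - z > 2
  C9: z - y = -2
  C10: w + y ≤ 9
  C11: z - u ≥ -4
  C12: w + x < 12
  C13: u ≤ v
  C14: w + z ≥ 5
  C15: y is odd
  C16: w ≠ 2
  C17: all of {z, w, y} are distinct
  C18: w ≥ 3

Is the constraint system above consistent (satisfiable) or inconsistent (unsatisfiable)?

Satisfiable

The assignment x = 6, y = 3, z = 1, w = 5, v = 6, u = 2 works:
  constraint 3 holds since y - z = 2.
  constraint 8 holds since v - z = 5.
  constraint 9 holds since z - y = -2.
The rest check out directly.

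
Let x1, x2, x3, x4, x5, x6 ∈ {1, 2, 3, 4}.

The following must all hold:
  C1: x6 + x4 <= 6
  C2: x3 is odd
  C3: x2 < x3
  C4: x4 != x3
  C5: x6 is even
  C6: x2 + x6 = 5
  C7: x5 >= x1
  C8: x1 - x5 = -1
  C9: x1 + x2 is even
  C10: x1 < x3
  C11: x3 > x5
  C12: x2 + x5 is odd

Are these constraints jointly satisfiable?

Satisfiable

Try x1 = 1, x2 = 1, x3 = 3, x4 = 1, x5 = 2, x6 = 4.
Check constraint 1: x6 + x4 = 5; constraint 6: x2 + x6 = 5. The remaining constraints are straightforward to verify.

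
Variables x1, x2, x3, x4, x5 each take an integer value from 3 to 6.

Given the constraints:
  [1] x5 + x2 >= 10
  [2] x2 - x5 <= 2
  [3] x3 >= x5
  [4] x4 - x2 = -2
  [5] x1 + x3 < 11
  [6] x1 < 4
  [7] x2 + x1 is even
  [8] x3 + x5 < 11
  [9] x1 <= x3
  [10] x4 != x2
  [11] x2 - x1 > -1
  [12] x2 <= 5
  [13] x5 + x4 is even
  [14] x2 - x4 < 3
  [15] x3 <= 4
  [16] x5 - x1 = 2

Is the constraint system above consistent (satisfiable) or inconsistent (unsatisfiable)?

From constraints 3 and 15: x5 ≤ x3 ≤ 4. From constraint 12: x2 ≤ 5. Hence x5 + x2 ≤ 9. But constraint 1 requires x5 + x2 ≥ 10, and 10 > 9. Contradiction.

Unsatisfiable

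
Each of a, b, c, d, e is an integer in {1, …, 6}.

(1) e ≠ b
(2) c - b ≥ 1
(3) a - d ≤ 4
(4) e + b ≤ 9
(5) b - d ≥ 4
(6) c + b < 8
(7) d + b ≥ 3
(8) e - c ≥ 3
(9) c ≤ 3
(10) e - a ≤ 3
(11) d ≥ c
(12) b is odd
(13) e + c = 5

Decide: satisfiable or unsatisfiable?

Unsatisfiable

Constraints 2, 3, 5, 8, and 10 give a − e ≥ -3, e − c ≥ 3, c − b ≥ 1, b − d ≥ 4, d − a ≥ -4.
Adding all 5 inequalities: the left sides telescope to 0, and the right sides sum to (-3) + 3 + 1 + 4 + (-4) = 1. So 0 ≥ 1, which is false.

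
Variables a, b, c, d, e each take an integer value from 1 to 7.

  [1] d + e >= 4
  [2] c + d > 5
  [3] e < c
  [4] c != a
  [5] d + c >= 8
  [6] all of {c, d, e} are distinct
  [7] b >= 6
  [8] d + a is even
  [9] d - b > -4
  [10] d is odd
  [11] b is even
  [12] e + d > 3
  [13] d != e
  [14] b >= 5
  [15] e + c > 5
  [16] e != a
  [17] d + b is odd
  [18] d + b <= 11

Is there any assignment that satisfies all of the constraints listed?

Satisfiable

Take a = 7, b = 6, c = 5, d = 3, e = 1. Then constraint 1: d + e = 4; constraint 2: c + d = 8; constraint 5: d + c = 8, and every other listed constraint is also met.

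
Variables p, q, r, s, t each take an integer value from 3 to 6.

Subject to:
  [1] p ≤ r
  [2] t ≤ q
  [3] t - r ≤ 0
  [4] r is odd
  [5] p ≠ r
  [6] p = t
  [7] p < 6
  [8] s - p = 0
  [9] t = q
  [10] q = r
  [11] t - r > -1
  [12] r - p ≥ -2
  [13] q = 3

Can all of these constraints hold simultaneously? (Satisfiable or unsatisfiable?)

From constraints 6, 9, and 10, p = t = q = r, so p = r. But constraint 5 says p ≠ r. Contradiction.

Unsatisfiable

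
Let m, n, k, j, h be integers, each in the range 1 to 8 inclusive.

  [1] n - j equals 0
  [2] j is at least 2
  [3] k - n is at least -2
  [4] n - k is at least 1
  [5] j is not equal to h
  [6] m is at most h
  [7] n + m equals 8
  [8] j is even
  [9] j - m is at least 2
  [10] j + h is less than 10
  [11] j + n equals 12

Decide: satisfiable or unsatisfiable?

The assignment m = 2, n = 6, k = 4, j = 6, h = 3 works:
  constraint 1 holds since n - j = 0.
  constraint 3 holds since k - n = -2.
  constraint 4 holds since n - k = 2.
The rest check out directly.

Satisfiable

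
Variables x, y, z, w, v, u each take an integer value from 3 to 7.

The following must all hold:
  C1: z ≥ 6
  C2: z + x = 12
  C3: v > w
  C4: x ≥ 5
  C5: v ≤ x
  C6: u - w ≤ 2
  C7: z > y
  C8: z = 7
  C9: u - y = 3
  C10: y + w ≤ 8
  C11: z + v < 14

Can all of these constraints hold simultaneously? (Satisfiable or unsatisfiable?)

Satisfiable

One satisfying assignment is x = 5, y = 3, z = 7, w = 4, v = 5, u = 6.
For the less obvious constraints — constraint 2: z + x = 12; constraint 6: u - w = 2; constraint 9: u - y = 3 — and the others hold by inspection.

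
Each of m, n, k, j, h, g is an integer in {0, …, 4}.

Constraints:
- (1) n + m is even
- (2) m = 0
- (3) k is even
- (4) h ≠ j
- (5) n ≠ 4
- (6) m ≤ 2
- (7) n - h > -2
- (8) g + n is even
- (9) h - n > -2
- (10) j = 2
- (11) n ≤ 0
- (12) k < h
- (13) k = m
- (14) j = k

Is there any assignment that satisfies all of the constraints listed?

Unsatisfiable

Constraint 10 fixes j = 2 and constraint 2 fixes m = 0. Constraints 13 and 14 give j = k = m, so j = m. But 2 ≠ 0 — contradiction.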